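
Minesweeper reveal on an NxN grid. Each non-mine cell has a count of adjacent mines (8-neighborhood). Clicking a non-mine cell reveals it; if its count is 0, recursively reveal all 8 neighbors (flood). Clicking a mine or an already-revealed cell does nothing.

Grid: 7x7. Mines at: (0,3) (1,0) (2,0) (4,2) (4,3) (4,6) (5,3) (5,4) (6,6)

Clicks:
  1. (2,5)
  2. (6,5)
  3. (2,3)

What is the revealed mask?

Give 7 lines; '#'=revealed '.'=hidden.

Click 1 (2,5) count=0: revealed 21 new [(0,4) (0,5) (0,6) (1,1) (1,2) (1,3) (1,4) (1,5) (1,6) (2,1) (2,2) (2,3) (2,4) (2,5) (2,6) (3,1) (3,2) (3,3) (3,4) (3,5) (3,6)] -> total=21
Click 2 (6,5) count=2: revealed 1 new [(6,5)] -> total=22
Click 3 (2,3) count=0: revealed 0 new [(none)] -> total=22

Answer: ....###
.######
.######
.######
.......
.......
.....#.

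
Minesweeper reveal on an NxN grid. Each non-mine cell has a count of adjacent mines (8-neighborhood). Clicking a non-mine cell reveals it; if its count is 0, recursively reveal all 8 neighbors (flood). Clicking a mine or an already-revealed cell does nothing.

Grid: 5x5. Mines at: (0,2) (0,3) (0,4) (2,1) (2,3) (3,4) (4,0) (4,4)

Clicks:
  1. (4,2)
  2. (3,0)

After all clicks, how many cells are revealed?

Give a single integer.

Answer: 7

Derivation:
Click 1 (4,2) count=0: revealed 6 new [(3,1) (3,2) (3,3) (4,1) (4,2) (4,3)] -> total=6
Click 2 (3,0) count=2: revealed 1 new [(3,0)] -> total=7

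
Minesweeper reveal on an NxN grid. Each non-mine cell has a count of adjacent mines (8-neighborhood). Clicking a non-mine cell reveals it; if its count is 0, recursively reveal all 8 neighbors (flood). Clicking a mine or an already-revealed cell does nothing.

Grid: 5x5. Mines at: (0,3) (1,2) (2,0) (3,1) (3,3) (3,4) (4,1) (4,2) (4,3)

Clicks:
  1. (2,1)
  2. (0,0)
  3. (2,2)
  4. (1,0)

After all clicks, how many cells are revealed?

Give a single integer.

Answer: 6

Derivation:
Click 1 (2,1) count=3: revealed 1 new [(2,1)] -> total=1
Click 2 (0,0) count=0: revealed 4 new [(0,0) (0,1) (1,0) (1,1)] -> total=5
Click 3 (2,2) count=3: revealed 1 new [(2,2)] -> total=6
Click 4 (1,0) count=1: revealed 0 new [(none)] -> total=6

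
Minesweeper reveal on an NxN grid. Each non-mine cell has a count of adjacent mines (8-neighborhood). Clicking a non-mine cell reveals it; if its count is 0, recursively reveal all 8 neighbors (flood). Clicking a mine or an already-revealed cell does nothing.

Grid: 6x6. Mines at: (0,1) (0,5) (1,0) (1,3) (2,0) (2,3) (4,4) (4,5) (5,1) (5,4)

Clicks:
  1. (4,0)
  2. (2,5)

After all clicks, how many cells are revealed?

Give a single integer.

Click 1 (4,0) count=1: revealed 1 new [(4,0)] -> total=1
Click 2 (2,5) count=0: revealed 6 new [(1,4) (1,5) (2,4) (2,5) (3,4) (3,5)] -> total=7

Answer: 7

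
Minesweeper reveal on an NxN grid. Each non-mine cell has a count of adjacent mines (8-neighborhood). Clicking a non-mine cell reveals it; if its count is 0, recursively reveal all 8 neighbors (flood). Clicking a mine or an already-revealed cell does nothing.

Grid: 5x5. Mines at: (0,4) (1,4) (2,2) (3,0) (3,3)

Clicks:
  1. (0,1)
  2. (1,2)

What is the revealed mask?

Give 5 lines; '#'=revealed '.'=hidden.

Answer: ####.
####.
##...
.....
.....

Derivation:
Click 1 (0,1) count=0: revealed 10 new [(0,0) (0,1) (0,2) (0,3) (1,0) (1,1) (1,2) (1,3) (2,0) (2,1)] -> total=10
Click 2 (1,2) count=1: revealed 0 new [(none)] -> total=10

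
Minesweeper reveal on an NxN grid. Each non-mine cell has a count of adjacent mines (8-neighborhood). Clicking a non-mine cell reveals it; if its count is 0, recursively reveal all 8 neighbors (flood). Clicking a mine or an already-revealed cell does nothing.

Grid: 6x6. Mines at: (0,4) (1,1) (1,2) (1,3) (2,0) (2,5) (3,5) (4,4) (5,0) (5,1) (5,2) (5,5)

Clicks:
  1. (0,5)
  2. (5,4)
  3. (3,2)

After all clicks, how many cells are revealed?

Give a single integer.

Click 1 (0,5) count=1: revealed 1 new [(0,5)] -> total=1
Click 2 (5,4) count=2: revealed 1 new [(5,4)] -> total=2
Click 3 (3,2) count=0: revealed 9 new [(2,1) (2,2) (2,3) (3,1) (3,2) (3,3) (4,1) (4,2) (4,3)] -> total=11

Answer: 11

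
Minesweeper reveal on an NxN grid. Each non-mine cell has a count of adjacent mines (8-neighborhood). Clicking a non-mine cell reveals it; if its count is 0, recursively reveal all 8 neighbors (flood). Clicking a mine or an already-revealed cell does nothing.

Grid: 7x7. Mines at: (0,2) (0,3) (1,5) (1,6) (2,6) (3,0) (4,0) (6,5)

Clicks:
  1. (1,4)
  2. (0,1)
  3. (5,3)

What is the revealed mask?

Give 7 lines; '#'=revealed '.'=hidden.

Click 1 (1,4) count=2: revealed 1 new [(1,4)] -> total=1
Click 2 (0,1) count=1: revealed 1 new [(0,1)] -> total=2
Click 3 (5,3) count=0: revealed 32 new [(1,1) (1,2) (1,3) (2,1) (2,2) (2,3) (2,4) (2,5) (3,1) (3,2) (3,3) (3,4) (3,5) (3,6) (4,1) (4,2) (4,3) (4,4) (4,5) (4,6) (5,0) (5,1) (5,2) (5,3) (5,4) (5,5) (5,6) (6,0) (6,1) (6,2) (6,3) (6,4)] -> total=34

Answer: .#.....
.####..
.#####.
.######
.######
#######
#####..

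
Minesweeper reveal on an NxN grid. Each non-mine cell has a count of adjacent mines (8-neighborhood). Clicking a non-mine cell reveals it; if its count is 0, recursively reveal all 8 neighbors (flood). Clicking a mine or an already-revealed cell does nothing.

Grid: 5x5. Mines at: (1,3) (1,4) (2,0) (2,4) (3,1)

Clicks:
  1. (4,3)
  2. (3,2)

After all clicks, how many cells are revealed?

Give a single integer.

Click 1 (4,3) count=0: revealed 6 new [(3,2) (3,3) (3,4) (4,2) (4,3) (4,4)] -> total=6
Click 2 (3,2) count=1: revealed 0 new [(none)] -> total=6

Answer: 6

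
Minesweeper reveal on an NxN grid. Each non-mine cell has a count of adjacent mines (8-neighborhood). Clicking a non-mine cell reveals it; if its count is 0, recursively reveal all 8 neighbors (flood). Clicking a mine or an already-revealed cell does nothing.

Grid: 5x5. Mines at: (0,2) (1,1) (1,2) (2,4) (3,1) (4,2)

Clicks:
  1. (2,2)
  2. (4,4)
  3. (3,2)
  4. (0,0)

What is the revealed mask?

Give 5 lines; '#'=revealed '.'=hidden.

Click 1 (2,2) count=3: revealed 1 new [(2,2)] -> total=1
Click 2 (4,4) count=0: revealed 4 new [(3,3) (3,4) (4,3) (4,4)] -> total=5
Click 3 (3,2) count=2: revealed 1 new [(3,2)] -> total=6
Click 4 (0,0) count=1: revealed 1 new [(0,0)] -> total=7

Answer: #....
.....
..#..
..###
...##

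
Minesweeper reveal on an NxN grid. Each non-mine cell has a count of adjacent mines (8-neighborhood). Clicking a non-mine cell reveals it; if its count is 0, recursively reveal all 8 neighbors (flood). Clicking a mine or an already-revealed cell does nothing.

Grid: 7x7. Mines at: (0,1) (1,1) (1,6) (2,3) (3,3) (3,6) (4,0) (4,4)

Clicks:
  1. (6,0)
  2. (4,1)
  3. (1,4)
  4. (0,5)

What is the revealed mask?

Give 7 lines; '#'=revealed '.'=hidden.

Click 1 (6,0) count=0: revealed 19 new [(4,1) (4,2) (4,3) (4,5) (4,6) (5,0) (5,1) (5,2) (5,3) (5,4) (5,5) (5,6) (6,0) (6,1) (6,2) (6,3) (6,4) (6,5) (6,6)] -> total=19
Click 2 (4,1) count=1: revealed 0 new [(none)] -> total=19
Click 3 (1,4) count=1: revealed 1 new [(1,4)] -> total=20
Click 4 (0,5) count=1: revealed 1 new [(0,5)] -> total=21

Answer: .....#.
....#..
.......
.......
.###.##
#######
#######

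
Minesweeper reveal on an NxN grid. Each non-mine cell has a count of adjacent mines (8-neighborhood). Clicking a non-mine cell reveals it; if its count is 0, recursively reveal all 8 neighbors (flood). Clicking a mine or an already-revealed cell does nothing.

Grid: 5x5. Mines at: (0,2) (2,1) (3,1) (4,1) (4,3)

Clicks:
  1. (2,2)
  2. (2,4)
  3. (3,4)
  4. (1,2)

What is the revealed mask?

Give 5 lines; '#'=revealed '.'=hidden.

Answer: ...##
..###
..###
..###
.....

Derivation:
Click 1 (2,2) count=2: revealed 1 new [(2,2)] -> total=1
Click 2 (2,4) count=0: revealed 10 new [(0,3) (0,4) (1,2) (1,3) (1,4) (2,3) (2,4) (3,2) (3,3) (3,4)] -> total=11
Click 3 (3,4) count=1: revealed 0 new [(none)] -> total=11
Click 4 (1,2) count=2: revealed 0 new [(none)] -> total=11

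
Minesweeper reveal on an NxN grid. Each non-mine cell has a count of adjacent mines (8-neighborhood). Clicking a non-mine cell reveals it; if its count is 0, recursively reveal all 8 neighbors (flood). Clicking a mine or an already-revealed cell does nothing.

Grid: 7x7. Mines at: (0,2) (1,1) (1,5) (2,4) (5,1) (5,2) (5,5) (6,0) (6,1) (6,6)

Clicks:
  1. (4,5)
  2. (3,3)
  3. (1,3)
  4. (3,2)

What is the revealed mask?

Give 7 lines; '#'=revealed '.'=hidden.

Click 1 (4,5) count=1: revealed 1 new [(4,5)] -> total=1
Click 2 (3,3) count=1: revealed 1 new [(3,3)] -> total=2
Click 3 (1,3) count=2: revealed 1 new [(1,3)] -> total=3
Click 4 (3,2) count=0: revealed 11 new [(2,0) (2,1) (2,2) (2,3) (3,0) (3,1) (3,2) (4,0) (4,1) (4,2) (4,3)] -> total=14

Answer: .......
...#...
####...
####...
####.#.
.......
.......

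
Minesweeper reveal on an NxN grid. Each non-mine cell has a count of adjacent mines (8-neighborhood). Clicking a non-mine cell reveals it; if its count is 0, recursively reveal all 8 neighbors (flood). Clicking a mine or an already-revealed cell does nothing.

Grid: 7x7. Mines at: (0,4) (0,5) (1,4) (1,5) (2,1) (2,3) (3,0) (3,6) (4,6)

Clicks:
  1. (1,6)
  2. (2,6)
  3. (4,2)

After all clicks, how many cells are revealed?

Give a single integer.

Click 1 (1,6) count=2: revealed 1 new [(1,6)] -> total=1
Click 2 (2,6) count=2: revealed 1 new [(2,6)] -> total=2
Click 3 (4,2) count=0: revealed 25 new [(3,1) (3,2) (3,3) (3,4) (3,5) (4,0) (4,1) (4,2) (4,3) (4,4) (4,5) (5,0) (5,1) (5,2) (5,3) (5,4) (5,5) (5,6) (6,0) (6,1) (6,2) (6,3) (6,4) (6,5) (6,6)] -> total=27

Answer: 27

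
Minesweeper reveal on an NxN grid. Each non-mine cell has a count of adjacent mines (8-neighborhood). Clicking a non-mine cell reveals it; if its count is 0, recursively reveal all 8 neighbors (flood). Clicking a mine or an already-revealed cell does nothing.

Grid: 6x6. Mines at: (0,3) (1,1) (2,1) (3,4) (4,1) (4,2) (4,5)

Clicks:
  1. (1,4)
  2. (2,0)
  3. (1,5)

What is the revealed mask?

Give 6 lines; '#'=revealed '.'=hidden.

Answer: ....##
....##
#...##
......
......
......

Derivation:
Click 1 (1,4) count=1: revealed 1 new [(1,4)] -> total=1
Click 2 (2,0) count=2: revealed 1 new [(2,0)] -> total=2
Click 3 (1,5) count=0: revealed 5 new [(0,4) (0,5) (1,5) (2,4) (2,5)] -> total=7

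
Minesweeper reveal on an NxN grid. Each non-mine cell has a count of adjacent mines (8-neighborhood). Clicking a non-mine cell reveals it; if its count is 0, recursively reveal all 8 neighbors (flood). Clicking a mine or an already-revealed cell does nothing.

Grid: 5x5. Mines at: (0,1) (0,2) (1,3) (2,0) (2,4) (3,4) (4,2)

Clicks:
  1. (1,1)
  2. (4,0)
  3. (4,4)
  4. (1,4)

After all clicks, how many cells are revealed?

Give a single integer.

Answer: 7

Derivation:
Click 1 (1,1) count=3: revealed 1 new [(1,1)] -> total=1
Click 2 (4,0) count=0: revealed 4 new [(3,0) (3,1) (4,0) (4,1)] -> total=5
Click 3 (4,4) count=1: revealed 1 new [(4,4)] -> total=6
Click 4 (1,4) count=2: revealed 1 new [(1,4)] -> total=7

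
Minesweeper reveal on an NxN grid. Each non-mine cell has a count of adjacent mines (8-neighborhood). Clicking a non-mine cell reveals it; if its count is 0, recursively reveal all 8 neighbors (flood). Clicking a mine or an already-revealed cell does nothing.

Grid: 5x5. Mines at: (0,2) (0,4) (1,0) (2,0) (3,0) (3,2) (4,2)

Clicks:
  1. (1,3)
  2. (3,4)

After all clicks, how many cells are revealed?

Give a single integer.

Answer: 8

Derivation:
Click 1 (1,3) count=2: revealed 1 new [(1,3)] -> total=1
Click 2 (3,4) count=0: revealed 7 new [(1,4) (2,3) (2,4) (3,3) (3,4) (4,3) (4,4)] -> total=8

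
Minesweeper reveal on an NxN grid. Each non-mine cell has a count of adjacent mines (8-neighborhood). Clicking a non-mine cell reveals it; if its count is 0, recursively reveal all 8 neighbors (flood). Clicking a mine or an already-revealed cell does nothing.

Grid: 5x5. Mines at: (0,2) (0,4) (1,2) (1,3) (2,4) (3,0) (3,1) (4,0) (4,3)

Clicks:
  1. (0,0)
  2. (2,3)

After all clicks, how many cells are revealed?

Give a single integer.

Click 1 (0,0) count=0: revealed 6 new [(0,0) (0,1) (1,0) (1,1) (2,0) (2,1)] -> total=6
Click 2 (2,3) count=3: revealed 1 new [(2,3)] -> total=7

Answer: 7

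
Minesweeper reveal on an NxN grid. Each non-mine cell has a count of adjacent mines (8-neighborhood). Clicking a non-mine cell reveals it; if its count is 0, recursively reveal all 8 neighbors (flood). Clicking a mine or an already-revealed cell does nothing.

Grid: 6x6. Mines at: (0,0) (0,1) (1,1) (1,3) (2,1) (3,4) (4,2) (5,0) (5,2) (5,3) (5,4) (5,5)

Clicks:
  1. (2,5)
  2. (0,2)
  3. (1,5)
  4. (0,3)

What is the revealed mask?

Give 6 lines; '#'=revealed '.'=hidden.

Answer: ..####
....##
....##
......
......
......

Derivation:
Click 1 (2,5) count=1: revealed 1 new [(2,5)] -> total=1
Click 2 (0,2) count=3: revealed 1 new [(0,2)] -> total=2
Click 3 (1,5) count=0: revealed 5 new [(0,4) (0,5) (1,4) (1,5) (2,4)] -> total=7
Click 4 (0,3) count=1: revealed 1 new [(0,3)] -> total=8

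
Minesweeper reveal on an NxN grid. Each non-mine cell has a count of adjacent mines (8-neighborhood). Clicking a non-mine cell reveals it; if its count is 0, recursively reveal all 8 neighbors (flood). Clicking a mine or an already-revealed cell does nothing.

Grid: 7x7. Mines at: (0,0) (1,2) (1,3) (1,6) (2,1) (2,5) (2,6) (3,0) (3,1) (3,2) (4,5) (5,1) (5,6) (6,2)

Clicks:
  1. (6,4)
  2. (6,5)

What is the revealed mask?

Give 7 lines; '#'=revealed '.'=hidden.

Click 1 (6,4) count=0: revealed 6 new [(5,3) (5,4) (5,5) (6,3) (6,4) (6,5)] -> total=6
Click 2 (6,5) count=1: revealed 0 new [(none)] -> total=6

Answer: .......
.......
.......
.......
.......
...###.
...###.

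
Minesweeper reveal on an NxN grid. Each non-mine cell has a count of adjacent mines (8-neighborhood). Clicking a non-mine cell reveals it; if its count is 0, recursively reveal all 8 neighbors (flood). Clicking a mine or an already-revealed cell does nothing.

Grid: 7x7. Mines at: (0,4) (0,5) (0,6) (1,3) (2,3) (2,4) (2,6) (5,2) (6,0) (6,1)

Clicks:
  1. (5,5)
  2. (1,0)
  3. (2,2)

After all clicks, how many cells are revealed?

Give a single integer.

Answer: 33

Derivation:
Click 1 (5,5) count=0: revealed 16 new [(3,3) (3,4) (3,5) (3,6) (4,3) (4,4) (4,5) (4,6) (5,3) (5,4) (5,5) (5,6) (6,3) (6,4) (6,5) (6,6)] -> total=16
Click 2 (1,0) count=0: revealed 17 new [(0,0) (0,1) (0,2) (1,0) (1,1) (1,2) (2,0) (2,1) (2,2) (3,0) (3,1) (3,2) (4,0) (4,1) (4,2) (5,0) (5,1)] -> total=33
Click 3 (2,2) count=2: revealed 0 new [(none)] -> total=33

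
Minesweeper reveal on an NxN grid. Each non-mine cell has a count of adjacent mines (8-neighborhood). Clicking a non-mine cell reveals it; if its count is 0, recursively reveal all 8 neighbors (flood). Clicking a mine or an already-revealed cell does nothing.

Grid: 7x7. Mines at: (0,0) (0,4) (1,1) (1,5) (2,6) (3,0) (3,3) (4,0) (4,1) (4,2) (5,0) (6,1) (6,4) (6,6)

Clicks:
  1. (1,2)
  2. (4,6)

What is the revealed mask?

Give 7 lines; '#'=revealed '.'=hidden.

Click 1 (1,2) count=1: revealed 1 new [(1,2)] -> total=1
Click 2 (4,6) count=0: revealed 9 new [(3,4) (3,5) (3,6) (4,4) (4,5) (4,6) (5,4) (5,5) (5,6)] -> total=10

Answer: .......
..#....
.......
....###
....###
....###
.......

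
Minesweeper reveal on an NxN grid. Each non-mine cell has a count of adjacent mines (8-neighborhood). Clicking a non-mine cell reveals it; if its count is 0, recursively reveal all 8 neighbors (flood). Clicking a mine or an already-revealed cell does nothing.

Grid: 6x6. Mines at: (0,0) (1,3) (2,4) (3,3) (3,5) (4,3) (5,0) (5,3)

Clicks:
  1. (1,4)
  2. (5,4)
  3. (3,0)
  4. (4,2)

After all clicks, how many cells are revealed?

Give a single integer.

Answer: 14

Derivation:
Click 1 (1,4) count=2: revealed 1 new [(1,4)] -> total=1
Click 2 (5,4) count=2: revealed 1 new [(5,4)] -> total=2
Click 3 (3,0) count=0: revealed 12 new [(1,0) (1,1) (1,2) (2,0) (2,1) (2,2) (3,0) (3,1) (3,2) (4,0) (4,1) (4,2)] -> total=14
Click 4 (4,2) count=3: revealed 0 new [(none)] -> total=14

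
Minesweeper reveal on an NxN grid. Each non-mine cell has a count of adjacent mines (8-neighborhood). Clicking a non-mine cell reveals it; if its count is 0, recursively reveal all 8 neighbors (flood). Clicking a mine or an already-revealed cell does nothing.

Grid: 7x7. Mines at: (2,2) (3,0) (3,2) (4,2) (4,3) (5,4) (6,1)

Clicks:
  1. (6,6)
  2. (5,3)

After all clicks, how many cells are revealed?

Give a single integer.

Click 1 (6,6) count=0: revealed 31 new [(0,0) (0,1) (0,2) (0,3) (0,4) (0,5) (0,6) (1,0) (1,1) (1,2) (1,3) (1,4) (1,5) (1,6) (2,0) (2,1) (2,3) (2,4) (2,5) (2,6) (3,3) (3,4) (3,5) (3,6) (4,4) (4,5) (4,6) (5,5) (5,6) (6,5) (6,6)] -> total=31
Click 2 (5,3) count=3: revealed 1 new [(5,3)] -> total=32

Answer: 32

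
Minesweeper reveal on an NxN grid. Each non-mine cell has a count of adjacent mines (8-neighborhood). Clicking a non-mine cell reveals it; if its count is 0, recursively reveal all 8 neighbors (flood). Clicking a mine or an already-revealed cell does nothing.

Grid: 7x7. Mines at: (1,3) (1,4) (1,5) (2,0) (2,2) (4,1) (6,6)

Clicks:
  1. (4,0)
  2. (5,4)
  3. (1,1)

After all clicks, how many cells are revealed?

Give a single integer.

Answer: 29

Derivation:
Click 1 (4,0) count=1: revealed 1 new [(4,0)] -> total=1
Click 2 (5,4) count=0: revealed 27 new [(2,3) (2,4) (2,5) (2,6) (3,2) (3,3) (3,4) (3,5) (3,6) (4,2) (4,3) (4,4) (4,5) (4,6) (5,0) (5,1) (5,2) (5,3) (5,4) (5,5) (5,6) (6,0) (6,1) (6,2) (6,3) (6,4) (6,5)] -> total=28
Click 3 (1,1) count=2: revealed 1 new [(1,1)] -> total=29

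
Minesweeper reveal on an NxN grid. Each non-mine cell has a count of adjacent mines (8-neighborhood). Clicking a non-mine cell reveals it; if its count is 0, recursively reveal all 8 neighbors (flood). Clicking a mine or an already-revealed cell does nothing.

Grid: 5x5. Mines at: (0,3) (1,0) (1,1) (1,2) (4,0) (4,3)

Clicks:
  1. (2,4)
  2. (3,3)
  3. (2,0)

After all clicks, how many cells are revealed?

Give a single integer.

Click 1 (2,4) count=0: revealed 6 new [(1,3) (1,4) (2,3) (2,4) (3,3) (3,4)] -> total=6
Click 2 (3,3) count=1: revealed 0 new [(none)] -> total=6
Click 3 (2,0) count=2: revealed 1 new [(2,0)] -> total=7

Answer: 7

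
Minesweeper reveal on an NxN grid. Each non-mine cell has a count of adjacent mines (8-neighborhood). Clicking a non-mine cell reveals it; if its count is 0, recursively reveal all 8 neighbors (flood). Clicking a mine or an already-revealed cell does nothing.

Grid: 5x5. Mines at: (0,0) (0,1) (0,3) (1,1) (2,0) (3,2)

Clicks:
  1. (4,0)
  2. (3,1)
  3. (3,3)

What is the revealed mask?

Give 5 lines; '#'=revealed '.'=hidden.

Click 1 (4,0) count=0: revealed 4 new [(3,0) (3,1) (4,0) (4,1)] -> total=4
Click 2 (3,1) count=2: revealed 0 new [(none)] -> total=4
Click 3 (3,3) count=1: revealed 1 new [(3,3)] -> total=5

Answer: .....
.....
.....
##.#.
##...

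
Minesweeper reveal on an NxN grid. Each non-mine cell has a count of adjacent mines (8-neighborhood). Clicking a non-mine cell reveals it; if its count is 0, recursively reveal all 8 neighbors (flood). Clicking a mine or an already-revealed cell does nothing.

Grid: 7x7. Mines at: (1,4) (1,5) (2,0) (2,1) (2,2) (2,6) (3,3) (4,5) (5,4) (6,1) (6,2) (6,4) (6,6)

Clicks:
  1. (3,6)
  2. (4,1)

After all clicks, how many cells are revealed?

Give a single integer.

Click 1 (3,6) count=2: revealed 1 new [(3,6)] -> total=1
Click 2 (4,1) count=0: revealed 9 new [(3,0) (3,1) (3,2) (4,0) (4,1) (4,2) (5,0) (5,1) (5,2)] -> total=10

Answer: 10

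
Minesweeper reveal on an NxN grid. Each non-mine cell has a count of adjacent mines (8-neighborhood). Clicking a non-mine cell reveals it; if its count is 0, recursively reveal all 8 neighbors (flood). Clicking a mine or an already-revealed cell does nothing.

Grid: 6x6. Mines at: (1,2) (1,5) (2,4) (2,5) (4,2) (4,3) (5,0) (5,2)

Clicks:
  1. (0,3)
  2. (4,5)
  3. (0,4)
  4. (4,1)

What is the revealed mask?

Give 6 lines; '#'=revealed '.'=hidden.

Click 1 (0,3) count=1: revealed 1 new [(0,3)] -> total=1
Click 2 (4,5) count=0: revealed 6 new [(3,4) (3,5) (4,4) (4,5) (5,4) (5,5)] -> total=7
Click 3 (0,4) count=1: revealed 1 new [(0,4)] -> total=8
Click 4 (4,1) count=3: revealed 1 new [(4,1)] -> total=9

Answer: ...##.
......
......
....##
.#..##
....##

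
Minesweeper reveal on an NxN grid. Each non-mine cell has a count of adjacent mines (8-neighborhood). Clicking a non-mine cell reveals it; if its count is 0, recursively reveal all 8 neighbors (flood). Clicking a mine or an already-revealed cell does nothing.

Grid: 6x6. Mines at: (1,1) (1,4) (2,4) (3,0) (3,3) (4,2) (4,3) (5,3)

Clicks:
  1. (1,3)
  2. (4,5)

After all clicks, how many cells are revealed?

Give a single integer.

Click 1 (1,3) count=2: revealed 1 new [(1,3)] -> total=1
Click 2 (4,5) count=0: revealed 6 new [(3,4) (3,5) (4,4) (4,5) (5,4) (5,5)] -> total=7

Answer: 7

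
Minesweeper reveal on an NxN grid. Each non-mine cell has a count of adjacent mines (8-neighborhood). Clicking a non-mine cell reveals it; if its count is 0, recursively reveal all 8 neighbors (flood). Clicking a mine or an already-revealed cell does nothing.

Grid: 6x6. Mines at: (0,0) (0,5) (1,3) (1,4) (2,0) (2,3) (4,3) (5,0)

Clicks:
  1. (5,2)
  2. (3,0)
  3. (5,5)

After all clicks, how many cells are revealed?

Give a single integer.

Answer: 10

Derivation:
Click 1 (5,2) count=1: revealed 1 new [(5,2)] -> total=1
Click 2 (3,0) count=1: revealed 1 new [(3,0)] -> total=2
Click 3 (5,5) count=0: revealed 8 new [(2,4) (2,5) (3,4) (3,5) (4,4) (4,5) (5,4) (5,5)] -> total=10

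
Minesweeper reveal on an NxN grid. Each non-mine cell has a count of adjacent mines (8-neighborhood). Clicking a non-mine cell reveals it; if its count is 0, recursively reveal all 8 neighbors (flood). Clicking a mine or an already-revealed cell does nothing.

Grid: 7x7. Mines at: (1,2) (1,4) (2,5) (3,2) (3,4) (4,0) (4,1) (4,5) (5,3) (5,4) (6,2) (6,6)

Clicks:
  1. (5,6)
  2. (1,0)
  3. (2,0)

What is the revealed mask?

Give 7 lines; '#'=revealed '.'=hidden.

Answer: ##.....
##.....
##.....
##.....
.......
......#
.......

Derivation:
Click 1 (5,6) count=2: revealed 1 new [(5,6)] -> total=1
Click 2 (1,0) count=0: revealed 8 new [(0,0) (0,1) (1,0) (1,1) (2,0) (2,1) (3,0) (3,1)] -> total=9
Click 3 (2,0) count=0: revealed 0 new [(none)] -> total=9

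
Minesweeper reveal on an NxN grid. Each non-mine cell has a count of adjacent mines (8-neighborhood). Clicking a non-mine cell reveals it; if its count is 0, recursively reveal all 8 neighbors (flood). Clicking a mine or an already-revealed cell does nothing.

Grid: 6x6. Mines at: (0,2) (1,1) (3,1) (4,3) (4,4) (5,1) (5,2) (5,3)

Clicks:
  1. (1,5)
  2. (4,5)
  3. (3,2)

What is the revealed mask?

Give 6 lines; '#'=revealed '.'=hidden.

Answer: ...###
..####
..####
..####
.....#
......

Derivation:
Click 1 (1,5) count=0: revealed 15 new [(0,3) (0,4) (0,5) (1,2) (1,3) (1,4) (1,5) (2,2) (2,3) (2,4) (2,5) (3,2) (3,3) (3,4) (3,5)] -> total=15
Click 2 (4,5) count=1: revealed 1 new [(4,5)] -> total=16
Click 3 (3,2) count=2: revealed 0 new [(none)] -> total=16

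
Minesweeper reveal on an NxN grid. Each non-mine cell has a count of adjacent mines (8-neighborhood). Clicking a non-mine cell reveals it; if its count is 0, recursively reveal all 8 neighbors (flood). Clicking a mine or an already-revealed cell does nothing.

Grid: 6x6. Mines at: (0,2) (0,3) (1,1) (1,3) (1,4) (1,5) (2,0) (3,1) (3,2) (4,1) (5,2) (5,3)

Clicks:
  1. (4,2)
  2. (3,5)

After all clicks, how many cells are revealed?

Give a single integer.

Click 1 (4,2) count=5: revealed 1 new [(4,2)] -> total=1
Click 2 (3,5) count=0: revealed 11 new [(2,3) (2,4) (2,5) (3,3) (3,4) (3,5) (4,3) (4,4) (4,5) (5,4) (5,5)] -> total=12

Answer: 12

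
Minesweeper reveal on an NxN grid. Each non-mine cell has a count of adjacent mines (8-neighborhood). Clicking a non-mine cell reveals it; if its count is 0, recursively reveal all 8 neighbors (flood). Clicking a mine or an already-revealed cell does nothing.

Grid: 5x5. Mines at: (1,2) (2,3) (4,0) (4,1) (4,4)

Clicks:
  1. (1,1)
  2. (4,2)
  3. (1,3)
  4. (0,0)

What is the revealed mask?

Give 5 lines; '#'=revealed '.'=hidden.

Answer: ##...
##.#.
##...
##...
..#..

Derivation:
Click 1 (1,1) count=1: revealed 1 new [(1,1)] -> total=1
Click 2 (4,2) count=1: revealed 1 new [(4,2)] -> total=2
Click 3 (1,3) count=2: revealed 1 new [(1,3)] -> total=3
Click 4 (0,0) count=0: revealed 7 new [(0,0) (0,1) (1,0) (2,0) (2,1) (3,0) (3,1)] -> total=10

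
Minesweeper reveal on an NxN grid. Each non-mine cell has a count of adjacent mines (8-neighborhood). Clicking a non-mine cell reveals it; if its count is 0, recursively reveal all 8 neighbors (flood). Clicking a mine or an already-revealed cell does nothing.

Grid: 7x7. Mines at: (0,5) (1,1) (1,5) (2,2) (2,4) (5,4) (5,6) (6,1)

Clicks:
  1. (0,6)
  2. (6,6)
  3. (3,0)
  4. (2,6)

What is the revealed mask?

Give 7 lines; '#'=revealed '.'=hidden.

Answer: ......#
.......
##....#
####...
####...
####...
......#

Derivation:
Click 1 (0,6) count=2: revealed 1 new [(0,6)] -> total=1
Click 2 (6,6) count=1: revealed 1 new [(6,6)] -> total=2
Click 3 (3,0) count=0: revealed 14 new [(2,0) (2,1) (3,0) (3,1) (3,2) (3,3) (4,0) (4,1) (4,2) (4,3) (5,0) (5,1) (5,2) (5,3)] -> total=16
Click 4 (2,6) count=1: revealed 1 new [(2,6)] -> total=17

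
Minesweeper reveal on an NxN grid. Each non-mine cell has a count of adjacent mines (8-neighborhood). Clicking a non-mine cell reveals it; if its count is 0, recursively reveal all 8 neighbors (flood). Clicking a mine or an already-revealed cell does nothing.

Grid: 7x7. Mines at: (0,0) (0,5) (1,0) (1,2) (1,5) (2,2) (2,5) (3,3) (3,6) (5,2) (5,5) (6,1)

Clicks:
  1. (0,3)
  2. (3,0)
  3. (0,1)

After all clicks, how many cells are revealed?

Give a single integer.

Answer: 10

Derivation:
Click 1 (0,3) count=1: revealed 1 new [(0,3)] -> total=1
Click 2 (3,0) count=0: revealed 8 new [(2,0) (2,1) (3,0) (3,1) (4,0) (4,1) (5,0) (5,1)] -> total=9
Click 3 (0,1) count=3: revealed 1 new [(0,1)] -> total=10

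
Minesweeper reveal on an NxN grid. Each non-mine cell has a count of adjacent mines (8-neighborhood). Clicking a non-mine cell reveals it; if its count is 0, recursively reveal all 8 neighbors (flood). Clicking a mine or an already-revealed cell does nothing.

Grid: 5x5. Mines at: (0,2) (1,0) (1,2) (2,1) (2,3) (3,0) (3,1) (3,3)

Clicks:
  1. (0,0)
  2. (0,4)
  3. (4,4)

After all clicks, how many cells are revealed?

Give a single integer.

Answer: 6

Derivation:
Click 1 (0,0) count=1: revealed 1 new [(0,0)] -> total=1
Click 2 (0,4) count=0: revealed 4 new [(0,3) (0,4) (1,3) (1,4)] -> total=5
Click 3 (4,4) count=1: revealed 1 new [(4,4)] -> total=6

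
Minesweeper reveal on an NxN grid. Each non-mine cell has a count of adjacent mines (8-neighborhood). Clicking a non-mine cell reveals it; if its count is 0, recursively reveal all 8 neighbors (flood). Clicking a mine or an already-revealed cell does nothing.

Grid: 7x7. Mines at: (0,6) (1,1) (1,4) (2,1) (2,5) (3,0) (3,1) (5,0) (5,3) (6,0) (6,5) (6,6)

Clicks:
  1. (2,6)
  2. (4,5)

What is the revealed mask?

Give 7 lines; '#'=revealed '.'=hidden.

Click 1 (2,6) count=1: revealed 1 new [(2,6)] -> total=1
Click 2 (4,5) count=0: revealed 9 new [(3,4) (3,5) (3,6) (4,4) (4,5) (4,6) (5,4) (5,5) (5,6)] -> total=10

Answer: .......
.......
......#
....###
....###
....###
.......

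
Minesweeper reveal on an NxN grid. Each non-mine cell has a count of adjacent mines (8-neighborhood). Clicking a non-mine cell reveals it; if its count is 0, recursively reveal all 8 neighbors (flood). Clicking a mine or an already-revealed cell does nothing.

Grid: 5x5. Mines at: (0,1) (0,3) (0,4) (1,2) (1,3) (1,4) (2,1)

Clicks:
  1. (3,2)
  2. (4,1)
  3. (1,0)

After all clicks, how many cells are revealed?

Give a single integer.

Answer: 14

Derivation:
Click 1 (3,2) count=1: revealed 1 new [(3,2)] -> total=1
Click 2 (4,1) count=0: revealed 12 new [(2,2) (2,3) (2,4) (3,0) (3,1) (3,3) (3,4) (4,0) (4,1) (4,2) (4,3) (4,4)] -> total=13
Click 3 (1,0) count=2: revealed 1 new [(1,0)] -> total=14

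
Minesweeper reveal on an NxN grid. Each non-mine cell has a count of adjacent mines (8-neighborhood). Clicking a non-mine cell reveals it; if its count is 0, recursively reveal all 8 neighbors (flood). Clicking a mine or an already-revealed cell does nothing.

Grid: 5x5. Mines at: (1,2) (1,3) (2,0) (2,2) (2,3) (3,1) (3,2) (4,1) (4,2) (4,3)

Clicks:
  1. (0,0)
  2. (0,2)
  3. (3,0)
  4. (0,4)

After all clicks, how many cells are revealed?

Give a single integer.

Answer: 7

Derivation:
Click 1 (0,0) count=0: revealed 4 new [(0,0) (0,1) (1,0) (1,1)] -> total=4
Click 2 (0,2) count=2: revealed 1 new [(0,2)] -> total=5
Click 3 (3,0) count=3: revealed 1 new [(3,0)] -> total=6
Click 4 (0,4) count=1: revealed 1 new [(0,4)] -> total=7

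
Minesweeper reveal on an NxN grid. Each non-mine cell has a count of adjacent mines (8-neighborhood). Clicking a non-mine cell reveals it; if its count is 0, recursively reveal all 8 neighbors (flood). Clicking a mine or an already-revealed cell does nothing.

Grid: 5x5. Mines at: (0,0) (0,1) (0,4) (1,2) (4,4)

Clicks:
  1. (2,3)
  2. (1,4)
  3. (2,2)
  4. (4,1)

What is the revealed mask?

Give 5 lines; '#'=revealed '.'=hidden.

Click 1 (2,3) count=1: revealed 1 new [(2,3)] -> total=1
Click 2 (1,4) count=1: revealed 1 new [(1,4)] -> total=2
Click 3 (2,2) count=1: revealed 1 new [(2,2)] -> total=3
Click 4 (4,1) count=0: revealed 12 new [(1,0) (1,1) (2,0) (2,1) (3,0) (3,1) (3,2) (3,3) (4,0) (4,1) (4,2) (4,3)] -> total=15

Answer: .....
##..#
####.
####.
####.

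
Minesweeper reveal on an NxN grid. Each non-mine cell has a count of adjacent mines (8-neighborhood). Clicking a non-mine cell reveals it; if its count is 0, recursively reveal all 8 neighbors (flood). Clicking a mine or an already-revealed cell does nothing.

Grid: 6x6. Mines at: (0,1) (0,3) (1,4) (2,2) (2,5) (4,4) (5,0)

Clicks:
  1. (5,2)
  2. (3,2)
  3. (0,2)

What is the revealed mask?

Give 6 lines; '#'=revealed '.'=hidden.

Answer: ..#...
......
......
.###..
.###..
.###..

Derivation:
Click 1 (5,2) count=0: revealed 9 new [(3,1) (3,2) (3,3) (4,1) (4,2) (4,3) (5,1) (5,2) (5,3)] -> total=9
Click 2 (3,2) count=1: revealed 0 new [(none)] -> total=9
Click 3 (0,2) count=2: revealed 1 new [(0,2)] -> total=10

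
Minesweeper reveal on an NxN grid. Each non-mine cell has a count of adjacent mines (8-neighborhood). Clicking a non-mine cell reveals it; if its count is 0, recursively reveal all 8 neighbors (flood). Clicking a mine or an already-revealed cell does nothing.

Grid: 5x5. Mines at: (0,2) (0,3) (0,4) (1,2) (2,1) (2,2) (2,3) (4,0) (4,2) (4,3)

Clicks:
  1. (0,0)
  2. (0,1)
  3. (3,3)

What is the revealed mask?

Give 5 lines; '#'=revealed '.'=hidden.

Click 1 (0,0) count=0: revealed 4 new [(0,0) (0,1) (1,0) (1,1)] -> total=4
Click 2 (0,1) count=2: revealed 0 new [(none)] -> total=4
Click 3 (3,3) count=4: revealed 1 new [(3,3)] -> total=5

Answer: ##...
##...
.....
...#.
.....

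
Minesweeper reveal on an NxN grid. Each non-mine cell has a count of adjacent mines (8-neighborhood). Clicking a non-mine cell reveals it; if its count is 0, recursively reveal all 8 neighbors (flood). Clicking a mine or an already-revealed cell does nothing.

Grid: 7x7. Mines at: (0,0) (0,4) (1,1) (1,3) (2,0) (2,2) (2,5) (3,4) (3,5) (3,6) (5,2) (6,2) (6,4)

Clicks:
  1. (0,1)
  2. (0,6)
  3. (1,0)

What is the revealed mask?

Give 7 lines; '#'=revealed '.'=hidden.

Answer: .#...##
#....##
.......
.......
.......
.......
.......

Derivation:
Click 1 (0,1) count=2: revealed 1 new [(0,1)] -> total=1
Click 2 (0,6) count=0: revealed 4 new [(0,5) (0,6) (1,5) (1,6)] -> total=5
Click 3 (1,0) count=3: revealed 1 new [(1,0)] -> total=6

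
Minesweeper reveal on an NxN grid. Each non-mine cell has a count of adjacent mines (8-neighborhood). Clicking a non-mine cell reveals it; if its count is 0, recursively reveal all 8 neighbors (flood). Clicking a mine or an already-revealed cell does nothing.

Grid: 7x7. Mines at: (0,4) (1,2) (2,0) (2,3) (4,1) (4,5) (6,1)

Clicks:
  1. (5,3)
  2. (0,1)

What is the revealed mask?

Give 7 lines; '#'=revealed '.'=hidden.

Answer: .#.....
.......
.......
..###..
..###..
..#####
..#####

Derivation:
Click 1 (5,3) count=0: revealed 16 new [(3,2) (3,3) (3,4) (4,2) (4,3) (4,4) (5,2) (5,3) (5,4) (5,5) (5,6) (6,2) (6,3) (6,4) (6,5) (6,6)] -> total=16
Click 2 (0,1) count=1: revealed 1 new [(0,1)] -> total=17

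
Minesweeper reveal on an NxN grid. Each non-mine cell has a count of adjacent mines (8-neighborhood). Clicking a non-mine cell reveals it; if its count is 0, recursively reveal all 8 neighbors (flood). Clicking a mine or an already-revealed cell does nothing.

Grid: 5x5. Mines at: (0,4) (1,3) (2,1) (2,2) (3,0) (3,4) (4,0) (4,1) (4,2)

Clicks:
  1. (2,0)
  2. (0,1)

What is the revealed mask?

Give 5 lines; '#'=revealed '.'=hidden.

Click 1 (2,0) count=2: revealed 1 new [(2,0)] -> total=1
Click 2 (0,1) count=0: revealed 6 new [(0,0) (0,1) (0,2) (1,0) (1,1) (1,2)] -> total=7

Answer: ###..
###..
#....
.....
.....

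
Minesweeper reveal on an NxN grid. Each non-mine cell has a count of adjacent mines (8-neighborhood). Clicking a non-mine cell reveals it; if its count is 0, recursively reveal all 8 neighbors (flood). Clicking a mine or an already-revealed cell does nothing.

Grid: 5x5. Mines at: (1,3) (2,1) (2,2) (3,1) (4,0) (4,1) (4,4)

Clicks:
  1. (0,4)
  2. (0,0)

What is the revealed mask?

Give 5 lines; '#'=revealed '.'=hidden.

Answer: ###.#
###..
.....
.....
.....

Derivation:
Click 1 (0,4) count=1: revealed 1 new [(0,4)] -> total=1
Click 2 (0,0) count=0: revealed 6 new [(0,0) (0,1) (0,2) (1,0) (1,1) (1,2)] -> total=7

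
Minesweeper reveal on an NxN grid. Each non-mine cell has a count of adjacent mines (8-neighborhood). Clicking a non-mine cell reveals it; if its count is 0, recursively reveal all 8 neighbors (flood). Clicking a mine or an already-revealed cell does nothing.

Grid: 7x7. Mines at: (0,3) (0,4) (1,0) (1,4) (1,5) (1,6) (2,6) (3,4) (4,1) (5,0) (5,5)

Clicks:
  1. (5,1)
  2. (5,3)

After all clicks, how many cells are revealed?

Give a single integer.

Answer: 11

Derivation:
Click 1 (5,1) count=2: revealed 1 new [(5,1)] -> total=1
Click 2 (5,3) count=0: revealed 10 new [(4,2) (4,3) (4,4) (5,2) (5,3) (5,4) (6,1) (6,2) (6,3) (6,4)] -> total=11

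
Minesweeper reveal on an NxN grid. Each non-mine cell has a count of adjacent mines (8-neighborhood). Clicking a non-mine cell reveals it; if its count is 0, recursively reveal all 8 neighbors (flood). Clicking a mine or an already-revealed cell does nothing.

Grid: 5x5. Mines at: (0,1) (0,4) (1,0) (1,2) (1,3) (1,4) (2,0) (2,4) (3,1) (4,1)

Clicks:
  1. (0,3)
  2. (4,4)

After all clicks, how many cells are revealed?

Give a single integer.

Click 1 (0,3) count=4: revealed 1 new [(0,3)] -> total=1
Click 2 (4,4) count=0: revealed 6 new [(3,2) (3,3) (3,4) (4,2) (4,3) (4,4)] -> total=7

Answer: 7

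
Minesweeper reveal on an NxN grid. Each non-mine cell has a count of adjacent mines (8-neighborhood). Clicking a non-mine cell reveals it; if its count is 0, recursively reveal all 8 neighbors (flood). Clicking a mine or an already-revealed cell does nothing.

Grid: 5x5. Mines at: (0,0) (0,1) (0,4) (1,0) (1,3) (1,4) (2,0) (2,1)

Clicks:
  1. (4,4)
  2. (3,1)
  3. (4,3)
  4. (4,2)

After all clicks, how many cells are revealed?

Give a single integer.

Answer: 13

Derivation:
Click 1 (4,4) count=0: revealed 13 new [(2,2) (2,3) (2,4) (3,0) (3,1) (3,2) (3,3) (3,4) (4,0) (4,1) (4,2) (4,3) (4,4)] -> total=13
Click 2 (3,1) count=2: revealed 0 new [(none)] -> total=13
Click 3 (4,3) count=0: revealed 0 new [(none)] -> total=13
Click 4 (4,2) count=0: revealed 0 new [(none)] -> total=13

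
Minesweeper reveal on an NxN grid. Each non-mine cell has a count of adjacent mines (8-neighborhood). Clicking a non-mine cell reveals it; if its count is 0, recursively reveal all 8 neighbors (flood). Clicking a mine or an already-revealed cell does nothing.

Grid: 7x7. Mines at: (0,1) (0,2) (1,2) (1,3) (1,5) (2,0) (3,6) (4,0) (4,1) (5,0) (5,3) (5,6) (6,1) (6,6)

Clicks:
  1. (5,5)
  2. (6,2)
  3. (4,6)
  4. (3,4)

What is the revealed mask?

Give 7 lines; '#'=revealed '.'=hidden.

Answer: .......
.......
..####.
..####.
..#####
.....#.
..#....

Derivation:
Click 1 (5,5) count=2: revealed 1 new [(5,5)] -> total=1
Click 2 (6,2) count=2: revealed 1 new [(6,2)] -> total=2
Click 3 (4,6) count=2: revealed 1 new [(4,6)] -> total=3
Click 4 (3,4) count=0: revealed 12 new [(2,2) (2,3) (2,4) (2,5) (3,2) (3,3) (3,4) (3,5) (4,2) (4,3) (4,4) (4,5)] -> total=15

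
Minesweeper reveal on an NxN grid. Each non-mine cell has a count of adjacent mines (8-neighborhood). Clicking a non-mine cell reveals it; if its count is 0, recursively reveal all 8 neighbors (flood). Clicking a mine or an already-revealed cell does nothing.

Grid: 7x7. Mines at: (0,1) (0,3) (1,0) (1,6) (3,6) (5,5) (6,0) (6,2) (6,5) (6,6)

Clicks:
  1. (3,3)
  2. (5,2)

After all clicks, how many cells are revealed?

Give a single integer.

Answer: 28

Derivation:
Click 1 (3,3) count=0: revealed 28 new [(1,1) (1,2) (1,3) (1,4) (1,5) (2,0) (2,1) (2,2) (2,3) (2,4) (2,5) (3,0) (3,1) (3,2) (3,3) (3,4) (3,5) (4,0) (4,1) (4,2) (4,3) (4,4) (4,5) (5,0) (5,1) (5,2) (5,3) (5,4)] -> total=28
Click 2 (5,2) count=1: revealed 0 new [(none)] -> total=28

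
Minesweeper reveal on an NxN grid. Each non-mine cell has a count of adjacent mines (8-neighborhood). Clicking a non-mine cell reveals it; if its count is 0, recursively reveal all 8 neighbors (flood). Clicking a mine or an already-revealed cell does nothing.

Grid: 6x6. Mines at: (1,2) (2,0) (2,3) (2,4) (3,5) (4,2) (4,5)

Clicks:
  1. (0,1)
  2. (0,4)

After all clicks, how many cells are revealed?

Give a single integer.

Click 1 (0,1) count=1: revealed 1 new [(0,1)] -> total=1
Click 2 (0,4) count=0: revealed 6 new [(0,3) (0,4) (0,5) (1,3) (1,4) (1,5)] -> total=7

Answer: 7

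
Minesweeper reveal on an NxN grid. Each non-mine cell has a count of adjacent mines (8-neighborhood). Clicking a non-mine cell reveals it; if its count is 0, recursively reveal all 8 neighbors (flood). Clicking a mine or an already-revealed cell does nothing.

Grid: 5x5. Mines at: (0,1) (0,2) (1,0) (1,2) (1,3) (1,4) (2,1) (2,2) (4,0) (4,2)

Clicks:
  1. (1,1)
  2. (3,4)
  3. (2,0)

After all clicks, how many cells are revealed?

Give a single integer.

Click 1 (1,1) count=6: revealed 1 new [(1,1)] -> total=1
Click 2 (3,4) count=0: revealed 6 new [(2,3) (2,4) (3,3) (3,4) (4,3) (4,4)] -> total=7
Click 3 (2,0) count=2: revealed 1 new [(2,0)] -> total=8

Answer: 8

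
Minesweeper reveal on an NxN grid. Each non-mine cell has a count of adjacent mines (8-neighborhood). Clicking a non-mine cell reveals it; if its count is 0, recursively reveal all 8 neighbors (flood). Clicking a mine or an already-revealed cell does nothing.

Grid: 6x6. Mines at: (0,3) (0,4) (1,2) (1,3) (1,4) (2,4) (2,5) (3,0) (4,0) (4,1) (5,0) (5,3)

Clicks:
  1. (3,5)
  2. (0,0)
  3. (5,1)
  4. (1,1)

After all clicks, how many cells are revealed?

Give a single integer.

Click 1 (3,5) count=2: revealed 1 new [(3,5)] -> total=1
Click 2 (0,0) count=0: revealed 6 new [(0,0) (0,1) (1,0) (1,1) (2,0) (2,1)] -> total=7
Click 3 (5,1) count=3: revealed 1 new [(5,1)] -> total=8
Click 4 (1,1) count=1: revealed 0 new [(none)] -> total=8

Answer: 8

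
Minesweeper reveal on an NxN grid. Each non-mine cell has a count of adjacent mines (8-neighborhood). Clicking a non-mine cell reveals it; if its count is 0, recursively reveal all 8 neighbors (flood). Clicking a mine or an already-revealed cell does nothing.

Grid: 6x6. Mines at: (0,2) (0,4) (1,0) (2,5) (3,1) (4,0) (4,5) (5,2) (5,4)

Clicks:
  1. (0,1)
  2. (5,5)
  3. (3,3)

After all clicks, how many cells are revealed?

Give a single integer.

Click 1 (0,1) count=2: revealed 1 new [(0,1)] -> total=1
Click 2 (5,5) count=2: revealed 1 new [(5,5)] -> total=2
Click 3 (3,3) count=0: revealed 12 new [(1,2) (1,3) (1,4) (2,2) (2,3) (2,4) (3,2) (3,3) (3,4) (4,2) (4,3) (4,4)] -> total=14

Answer: 14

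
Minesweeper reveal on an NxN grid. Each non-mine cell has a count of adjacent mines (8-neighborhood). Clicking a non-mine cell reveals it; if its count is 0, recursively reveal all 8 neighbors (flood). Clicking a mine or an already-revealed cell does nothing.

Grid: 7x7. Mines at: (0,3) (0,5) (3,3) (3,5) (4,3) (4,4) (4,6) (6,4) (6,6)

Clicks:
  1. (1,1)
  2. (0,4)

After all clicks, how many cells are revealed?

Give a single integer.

Answer: 24

Derivation:
Click 1 (1,1) count=0: revealed 23 new [(0,0) (0,1) (0,2) (1,0) (1,1) (1,2) (2,0) (2,1) (2,2) (3,0) (3,1) (3,2) (4,0) (4,1) (4,2) (5,0) (5,1) (5,2) (5,3) (6,0) (6,1) (6,2) (6,3)] -> total=23
Click 2 (0,4) count=2: revealed 1 new [(0,4)] -> total=24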